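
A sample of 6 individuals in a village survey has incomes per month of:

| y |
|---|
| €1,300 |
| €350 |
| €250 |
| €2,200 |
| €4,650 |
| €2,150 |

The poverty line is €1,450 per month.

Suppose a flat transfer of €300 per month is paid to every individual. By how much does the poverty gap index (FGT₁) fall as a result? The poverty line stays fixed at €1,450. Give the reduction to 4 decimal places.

0.0862

Before: below the line — €250, €350, €1,300; poverty gap index (FGT₁) = 0.281609.
After the €300 transfer: below the line — €550, €650; poverty gap index (FGT₁) = 0.195402.
Reduction = 0.281609 − 0.195402 = 0.0862.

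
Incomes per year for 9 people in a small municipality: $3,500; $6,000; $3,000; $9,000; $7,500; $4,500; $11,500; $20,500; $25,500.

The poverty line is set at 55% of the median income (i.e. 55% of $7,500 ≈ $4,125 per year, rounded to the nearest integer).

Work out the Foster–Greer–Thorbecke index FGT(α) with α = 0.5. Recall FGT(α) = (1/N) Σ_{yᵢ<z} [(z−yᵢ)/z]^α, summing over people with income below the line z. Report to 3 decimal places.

0.101

Below z: $3,000, $3,500 (q = 2 of N = 9).
Normalized shortfalls: (4125−3000)/4125 = 0.2727; (4125−3500)/4125 = 0.1515.
Raised to α = 0.5: 0.52223; 0.38925.
Sum = 0.911482; FGT(0.5) = 0.911482 / 9 = 0.101.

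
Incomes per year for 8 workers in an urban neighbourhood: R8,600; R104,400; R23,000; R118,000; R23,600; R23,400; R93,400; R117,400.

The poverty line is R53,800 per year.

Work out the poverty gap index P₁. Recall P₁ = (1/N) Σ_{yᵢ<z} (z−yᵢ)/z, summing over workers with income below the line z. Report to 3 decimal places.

Poor units: R8,600, R23,000, R23,400, R23,600 (q = 4 of N = 8).
Gap ratios (z−y)/z: (53800−8600)/53800 = 0.8401; (53800−23000)/53800 = 0.5725; (53800−23400)/53800 = 0.5651; (53800−23600)/53800 = 0.5613.
Σ = 2.539033. Dividing by the full population N = 8 gives P₁ = 0.317.

0.317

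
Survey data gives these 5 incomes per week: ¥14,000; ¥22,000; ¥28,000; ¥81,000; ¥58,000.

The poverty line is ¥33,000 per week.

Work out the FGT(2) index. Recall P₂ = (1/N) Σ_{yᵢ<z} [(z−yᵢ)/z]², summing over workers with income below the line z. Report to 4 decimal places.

Below z: ¥14,000, ¥22,000, ¥28,000 (q = 3 of N = 5).
Relative gaps: (33000−14000)/33000 = 0.5758; (33000−22000)/33000 = 0.3333; (33000−28000)/33000 = 0.1515.
Squared: 0.3315; 0.1111; 0.0230.
Sum = 0.465565; P₂ = 0.465565 / 5 = 0.0931.

0.0931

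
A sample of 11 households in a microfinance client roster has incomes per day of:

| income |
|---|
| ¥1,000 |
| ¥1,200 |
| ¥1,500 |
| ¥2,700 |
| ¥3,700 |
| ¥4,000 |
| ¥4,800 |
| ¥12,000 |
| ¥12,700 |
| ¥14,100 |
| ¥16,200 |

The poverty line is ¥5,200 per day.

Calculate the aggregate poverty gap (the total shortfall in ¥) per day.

Poor units: ¥1,000, ¥1,200, ¥1,500, ¥2,700, ¥3,700, ¥4,000, ¥4,800 (q = 7 of N = 11).
Individual gaps: 5200−1000 = 4200; 5200−1200 = 4000; 5200−1500 = 3700; 5200−2700 = 2500; 5200−3700 = 1500; 5200−4000 = 1200; 5200−4800 = 400.
Aggregate gap = ¥17,500.

¥17,500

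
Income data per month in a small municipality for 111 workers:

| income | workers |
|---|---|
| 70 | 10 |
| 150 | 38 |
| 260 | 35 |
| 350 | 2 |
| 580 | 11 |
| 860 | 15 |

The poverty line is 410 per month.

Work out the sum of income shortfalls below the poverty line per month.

18650

Below z: 10×70, 38×150, 35×260, 2×350 (q = 85 of N = 111).
Individual gaps: 10×(410−70) = 3400; 38×(410−150) = 9880; 35×(410−260) = 5250; 2×(410−350) = 120.
Aggregate gap = 18650.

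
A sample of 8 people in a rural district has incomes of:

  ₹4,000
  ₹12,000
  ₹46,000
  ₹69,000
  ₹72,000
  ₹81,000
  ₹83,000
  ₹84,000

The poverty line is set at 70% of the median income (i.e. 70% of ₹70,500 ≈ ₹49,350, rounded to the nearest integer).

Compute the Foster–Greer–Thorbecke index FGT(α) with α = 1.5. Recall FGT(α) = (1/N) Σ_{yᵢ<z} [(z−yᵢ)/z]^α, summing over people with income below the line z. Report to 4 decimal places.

Poor units: ₹4,000, ₹12,000, ₹46,000 (q = 3 of N = 8).
Relative gaps: (49350−4000)/49350 = 0.9189; (49350−12000)/49350 = 0.7568; (49350−46000)/49350 = 0.0679.
Raised to α = 1.5: 0.88092; 0.65842; 0.01769.
Sum = 1.557027; FGT(1.5) = 1.557027 / 8 = 0.1946.

0.1946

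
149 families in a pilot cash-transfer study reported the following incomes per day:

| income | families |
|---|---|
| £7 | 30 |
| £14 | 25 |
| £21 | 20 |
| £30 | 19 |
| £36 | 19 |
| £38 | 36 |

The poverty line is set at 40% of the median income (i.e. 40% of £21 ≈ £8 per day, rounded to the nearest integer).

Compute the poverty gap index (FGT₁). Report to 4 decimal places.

0.0252

Incomes under z: 30×£7 (q = 30 of N = 149).
Normalized shortfalls: (8−7)/8 = 0.1250 (×30).
Sum of shortfalls = 3.750000; P₁ averages over all N: 3.750000 / 149 = 0.0252.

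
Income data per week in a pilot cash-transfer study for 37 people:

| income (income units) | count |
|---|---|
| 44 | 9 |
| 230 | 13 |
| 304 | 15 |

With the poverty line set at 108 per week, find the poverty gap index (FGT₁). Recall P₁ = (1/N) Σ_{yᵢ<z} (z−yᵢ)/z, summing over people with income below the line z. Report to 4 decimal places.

0.1441

Incomes under z: 9×44 (q = 9 of N = 37).
Relative gaps: (108−44)/108 = 0.5926 (×9).
Σ = 5.333333. Dividing by the full population N = 37 gives P₁ = 0.1441.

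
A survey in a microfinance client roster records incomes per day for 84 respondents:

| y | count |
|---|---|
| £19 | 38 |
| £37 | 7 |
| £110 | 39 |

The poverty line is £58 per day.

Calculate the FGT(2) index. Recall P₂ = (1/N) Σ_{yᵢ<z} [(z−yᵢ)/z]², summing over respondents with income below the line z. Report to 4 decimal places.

0.2155

Poor units: 38×£19, 7×£37 (q = 45 of N = 84).
Relative gaps: (58−19)/58 = 0.6724 (×38); (58−37)/58 = 0.3621 (×7).
Squared: 0.4521 (×38); 0.1311 (×7).
Sum = 18.098989; P₂ = 18.098989 / 84 = 0.2155.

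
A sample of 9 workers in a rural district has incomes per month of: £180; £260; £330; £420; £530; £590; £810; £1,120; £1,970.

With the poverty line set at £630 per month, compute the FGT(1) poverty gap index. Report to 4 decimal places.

0.2593

Below the line: £180, £260, £330, £420, £530, £590 (q = 6 of N = 9).
Shortfall ratios: (630−180)/630 = 0.7143; (630−260)/630 = 0.5873; (630−330)/630 = 0.4762; (630−420)/630 = 0.3333; (630−530)/630 = 0.1587; (630−590)/630 = 0.0635.
Σ = 2.333333. Dividing by the full population N = 9 gives P₁ = 0.2593.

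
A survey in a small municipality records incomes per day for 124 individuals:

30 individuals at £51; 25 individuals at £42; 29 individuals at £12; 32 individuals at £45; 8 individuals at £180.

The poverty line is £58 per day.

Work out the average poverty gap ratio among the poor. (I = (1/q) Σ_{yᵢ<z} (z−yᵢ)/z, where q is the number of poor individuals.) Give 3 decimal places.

0.351

Poor units: 29×£12, 25×£42, 32×£45, 30×£51 (q = 116 of N = 124).
Shortfall ratios (z−y)/z: 0.7931 (×29), 0.2759 (×25), 0.2241 (×32), 0.1207 (×30); sum = 40.689655.
I averages over the q = 116 poor units only: 40.689655 / 116 = 0.351.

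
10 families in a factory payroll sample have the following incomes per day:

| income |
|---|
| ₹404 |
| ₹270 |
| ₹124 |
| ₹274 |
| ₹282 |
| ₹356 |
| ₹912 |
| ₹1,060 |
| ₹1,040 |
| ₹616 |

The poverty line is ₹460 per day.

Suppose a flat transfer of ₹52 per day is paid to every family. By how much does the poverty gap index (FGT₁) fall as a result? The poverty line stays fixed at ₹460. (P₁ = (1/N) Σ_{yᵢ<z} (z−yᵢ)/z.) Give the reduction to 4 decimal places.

Before: below the line — ₹124, ₹270, ₹274, ₹282, ₹356, ₹404; poverty gap index (FGT₁) = 0.228261.
After the ₹52 transfer: below the line — ₹176, ₹322, ₹326, ₹334, ₹408, ₹456; poverty gap index (FGT₁) = 0.160435.
Reduction = 0.228261 − 0.160435 = 0.0678.

0.0678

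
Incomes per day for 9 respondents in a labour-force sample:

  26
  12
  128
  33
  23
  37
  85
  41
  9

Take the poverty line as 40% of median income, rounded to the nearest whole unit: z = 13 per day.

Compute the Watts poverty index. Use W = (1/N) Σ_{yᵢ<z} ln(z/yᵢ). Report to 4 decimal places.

Below z: 9, 12 (q = 2 of N = 9).
Log shortfalls: ln(13/9) = 0.3677; ln(13/12) = 0.0800.
W = 0.447767 / 9 = 0.0498.

0.0498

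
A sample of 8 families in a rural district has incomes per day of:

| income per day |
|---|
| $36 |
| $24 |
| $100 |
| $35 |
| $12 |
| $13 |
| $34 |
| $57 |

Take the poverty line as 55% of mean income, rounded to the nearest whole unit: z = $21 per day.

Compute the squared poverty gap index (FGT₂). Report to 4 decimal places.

Below the line: $12, $13 (q = 2 of N = 8).
Relative gaps: (21−12)/21 = 0.4286; (21−13)/21 = 0.3810.
Squared: 0.1837; 0.1451.
Sum = 0.328798; P₂ = 0.328798 / 8 = 0.0411.

0.0411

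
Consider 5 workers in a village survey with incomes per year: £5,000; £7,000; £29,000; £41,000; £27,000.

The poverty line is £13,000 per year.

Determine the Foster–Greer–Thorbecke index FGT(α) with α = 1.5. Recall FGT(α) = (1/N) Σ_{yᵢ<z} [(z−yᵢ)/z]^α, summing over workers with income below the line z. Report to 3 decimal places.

Below the line: £5,000, £7,000 (q = 2 of N = 5).
Gap ratios (z−y)/z: (13000−5000)/13000 = 0.6154; (13000−7000)/13000 = 0.4615.
Raised to α = 1.5: 0.48275; 0.31355.
Sum = 0.796301; FGT(1.5) = 0.796301 / 5 = 0.159.

0.159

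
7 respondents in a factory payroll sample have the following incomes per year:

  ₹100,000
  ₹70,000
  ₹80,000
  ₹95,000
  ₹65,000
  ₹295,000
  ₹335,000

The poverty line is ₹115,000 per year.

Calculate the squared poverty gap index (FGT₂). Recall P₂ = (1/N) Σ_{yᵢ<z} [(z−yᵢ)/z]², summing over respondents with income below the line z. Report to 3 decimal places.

0.069

Poor units: ₹65,000, ₹70,000, ₹80,000, ₹95,000, ₹100,000 (q = 5 of N = 7).
Normalized shortfalls: (115000−65000)/115000 = 0.4348; (115000−70000)/115000 = 0.3913; (115000−80000)/115000 = 0.3043; (115000−95000)/115000 = 0.1739; (115000−100000)/115000 = 0.1304.
Squared: 0.1890; 0.1531; 0.0926; 0.0302; 0.0170.
Sum = 0.482042; P₂ = 0.482042 / 7 = 0.069.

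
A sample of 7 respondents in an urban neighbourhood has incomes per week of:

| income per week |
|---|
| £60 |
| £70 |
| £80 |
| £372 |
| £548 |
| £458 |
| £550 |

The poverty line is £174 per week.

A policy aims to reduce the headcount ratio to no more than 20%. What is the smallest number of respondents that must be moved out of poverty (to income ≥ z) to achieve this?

2

Currently q = 3 of N = 7 are below the line (H = 0.429).
A headcount ratio of at most 20% allows at most ⌊0.20 × 7⌋ = 1 poor respondents.
So at least 3 − 1 = 2 must be lifted.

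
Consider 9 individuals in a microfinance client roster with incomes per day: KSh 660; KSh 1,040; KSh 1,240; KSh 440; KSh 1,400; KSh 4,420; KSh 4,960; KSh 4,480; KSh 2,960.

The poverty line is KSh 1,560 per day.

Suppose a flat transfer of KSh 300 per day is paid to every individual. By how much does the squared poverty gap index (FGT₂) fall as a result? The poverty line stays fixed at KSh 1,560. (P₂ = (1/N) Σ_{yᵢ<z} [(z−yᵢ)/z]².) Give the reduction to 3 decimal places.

Before: below the line — KSh 440, KSh 660, KSh 1,040, KSh 1,240, KSh 1,400; squared poverty gap index (FGT₂) = 0.11244.
After the KSh 300 transfer: below the line — KSh 740, KSh 960, KSh 1,340, KSh 1,540; squared poverty gap index (FGT₂) = 0.04936.
Reduction = 0.11244 − 0.04936 = 0.063.

0.063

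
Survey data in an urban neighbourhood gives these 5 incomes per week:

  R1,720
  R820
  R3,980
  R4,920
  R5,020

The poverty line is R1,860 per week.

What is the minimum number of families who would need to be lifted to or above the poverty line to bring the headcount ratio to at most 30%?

Currently q = 2 of N = 5 are below the line (H = 0.400).
A headcount ratio of at most 30% allows at most ⌊0.30 × 5⌋ = 1 poor families.
So at least 2 − 1 = 1 must be lifted.

1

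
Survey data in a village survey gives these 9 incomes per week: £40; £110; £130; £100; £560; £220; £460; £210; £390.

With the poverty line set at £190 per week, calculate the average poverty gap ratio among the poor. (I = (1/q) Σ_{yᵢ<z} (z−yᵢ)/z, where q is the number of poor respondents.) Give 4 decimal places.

0.5000

Below the line: £40, £100, £110, £130 (q = 4 of N = 9).
Shortfall ratios (z−y)/z: 0.7895, 0.4737, 0.4211, 0.3158; sum = 2.000000.
The income-gap ratio divides by q (the poor only): 2.000000 / 4 = 0.5000.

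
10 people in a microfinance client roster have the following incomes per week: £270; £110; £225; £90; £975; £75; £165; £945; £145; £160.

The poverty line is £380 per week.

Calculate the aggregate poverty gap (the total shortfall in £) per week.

Poor units: £75, £90, £110, £145, £160, £165, £225, £270 (q = 8 of N = 10).
Individual gaps: 380−75 = 305; 380−90 = 290; 380−110 = 270; 380−145 = 235; 380−160 = 220; 380−165 = 215; 380−225 = 155; 380−270 = 110.
Aggregate gap = £1,800.

£1,800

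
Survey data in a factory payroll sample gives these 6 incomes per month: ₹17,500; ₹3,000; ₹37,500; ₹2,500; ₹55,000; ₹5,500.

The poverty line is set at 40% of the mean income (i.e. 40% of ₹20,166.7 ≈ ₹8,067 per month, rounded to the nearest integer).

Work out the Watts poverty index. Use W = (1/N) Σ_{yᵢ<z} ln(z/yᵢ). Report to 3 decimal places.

Poor units: ₹2,500, ₹3,000, ₹5,500 (q = 3 of N = 6).
ln(z/y) terms: ln(8067/2500) = 1.1715; ln(8067/3000) = 0.9892; ln(8067/5500) = 0.3830.
W = 2.543694 / 6 = 0.424.

0.424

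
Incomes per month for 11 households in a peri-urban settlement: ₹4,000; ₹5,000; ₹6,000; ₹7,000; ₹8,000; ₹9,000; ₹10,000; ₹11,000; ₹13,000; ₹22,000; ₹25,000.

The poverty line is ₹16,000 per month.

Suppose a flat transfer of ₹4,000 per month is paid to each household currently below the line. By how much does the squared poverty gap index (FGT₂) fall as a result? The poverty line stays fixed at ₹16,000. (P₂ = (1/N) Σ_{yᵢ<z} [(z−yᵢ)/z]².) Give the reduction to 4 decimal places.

0.1509

Before: below the line — ₹4,000, ₹5,000, ₹6,000, ₹7,000, ₹8,000, ₹9,000, ₹10,000, ₹11,000, ₹13,000; squared poverty gap index (FGT₂) = 0.223366.
After the ₹4,000 transfer: below the line — ₹8,000, ₹9,000, ₹10,000, ₹11,000, ₹12,000, ₹13,000, ₹14,000, ₹15,000; squared poverty gap index (FGT₂) = 0.072443.
Reduction = 0.223366 − 0.072443 = 0.1509.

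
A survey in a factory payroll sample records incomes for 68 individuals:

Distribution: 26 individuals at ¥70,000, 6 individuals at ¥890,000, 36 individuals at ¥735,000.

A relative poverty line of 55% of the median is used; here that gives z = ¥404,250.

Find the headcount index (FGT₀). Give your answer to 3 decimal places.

26 of the 68 individuals have income below ¥404,250.
H = 26/68 = 0.382.

0.382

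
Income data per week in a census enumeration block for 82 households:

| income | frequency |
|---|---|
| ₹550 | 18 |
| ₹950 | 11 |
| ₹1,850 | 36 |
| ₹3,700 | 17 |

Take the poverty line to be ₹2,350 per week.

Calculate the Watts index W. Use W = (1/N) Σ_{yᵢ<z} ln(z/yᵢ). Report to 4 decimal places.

0.5453

Incomes under z: 18×₹550, 11×₹950, 36×₹1,850 (q = 65 of N = 82).
ln(z/y) terms: ln(2350/550) = 1.4523 (×18); ln(2350/950) = 0.9057 (×11); ln(2350/1850) = 0.2392 (×36).
W = 44.715606 / 82 = 0.5453.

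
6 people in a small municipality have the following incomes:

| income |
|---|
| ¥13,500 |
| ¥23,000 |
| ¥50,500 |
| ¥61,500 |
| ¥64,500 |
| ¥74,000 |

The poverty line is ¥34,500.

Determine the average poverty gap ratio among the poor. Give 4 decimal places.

Incomes under z: ¥13,500, ¥23,000 (q = 2 of N = 6).
Relative gaps: 0.6087, 0.3333; sum = 0.942029.
I averages over the q = 2 poor units only: 0.942029 / 2 = 0.4710.

0.4710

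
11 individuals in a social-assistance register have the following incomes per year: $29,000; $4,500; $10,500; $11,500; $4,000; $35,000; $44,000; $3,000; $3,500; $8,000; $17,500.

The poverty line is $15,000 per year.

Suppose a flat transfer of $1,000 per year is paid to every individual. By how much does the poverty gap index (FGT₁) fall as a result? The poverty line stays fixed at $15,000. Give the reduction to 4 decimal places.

Before: below the line — $3,000, $3,500, $4,000, $4,500, $8,000, $10,500, $11,500; poverty gap index (FGT₁) = 0.363636.
After the $1,000 transfer: below the line — $4,000, $4,500, $5,000, $5,500, $9,000, $11,500, $12,500; poverty gap index (FGT₁) = 0.321212.
Reduction = 0.363636 − 0.321212 = 0.0424.

0.0424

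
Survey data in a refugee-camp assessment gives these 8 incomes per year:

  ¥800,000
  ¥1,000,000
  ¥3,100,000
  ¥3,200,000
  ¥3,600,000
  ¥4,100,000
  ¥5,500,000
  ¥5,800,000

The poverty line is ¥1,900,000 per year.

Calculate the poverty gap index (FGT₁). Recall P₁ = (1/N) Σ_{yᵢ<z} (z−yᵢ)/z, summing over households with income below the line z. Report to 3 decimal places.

Below the line: ¥800,000, ¥1,000,000 (q = 2 of N = 8).
Normalized shortfalls: (1900000−800000)/1900000 = 0.5789; (1900000−1000000)/1900000 = 0.4737.
Sum of shortfalls = 1.052632; P₁ averages over all N: 1.052632 / 8 = 0.132.

0.132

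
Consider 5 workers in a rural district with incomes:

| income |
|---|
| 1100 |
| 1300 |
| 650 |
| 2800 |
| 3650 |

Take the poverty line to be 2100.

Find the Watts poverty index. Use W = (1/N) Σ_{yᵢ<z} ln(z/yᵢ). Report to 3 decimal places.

0.460

Below z: 650, 1100, 1300 (q = 3 of N = 5).
ln(z/y) terms: ln(2100/650) = 1.1727; ln(2100/1100) = 0.6466; ln(2100/1300) = 0.4796.
W = 2.298921 / 5 = 0.460.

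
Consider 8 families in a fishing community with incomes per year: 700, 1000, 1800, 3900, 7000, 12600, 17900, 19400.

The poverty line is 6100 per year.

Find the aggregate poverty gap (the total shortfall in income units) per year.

17000

Poor units: 700, 1000, 1800, 3900 (q = 4 of N = 8).
Individual gaps: 6100−700 = 5400; 6100−1000 = 5100; 6100−1800 = 4300; 6100−3900 = 2200.
Aggregate gap = 17000.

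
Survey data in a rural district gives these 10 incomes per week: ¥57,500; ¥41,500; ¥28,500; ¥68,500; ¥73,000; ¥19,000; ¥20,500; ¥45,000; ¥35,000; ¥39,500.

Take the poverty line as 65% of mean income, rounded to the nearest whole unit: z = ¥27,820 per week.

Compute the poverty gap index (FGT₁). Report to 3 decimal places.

0.058

Below z: ¥19,000, ¥20,500 (q = 2 of N = 10).
Gap ratios (z−y)/z: (27820−19000)/27820 = 0.3170; (27820−20500)/27820 = 0.2631.
Σ = 0.580158. Dividing by the full population N = 10 gives P₁ = 0.058.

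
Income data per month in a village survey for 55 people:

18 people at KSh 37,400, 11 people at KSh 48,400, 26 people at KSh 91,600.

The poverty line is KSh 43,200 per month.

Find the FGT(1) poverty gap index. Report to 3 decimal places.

Below the line: 18×KSh 37,400 (q = 18 of N = 55).
Relative gaps: (43200−37400)/43200 = 0.1343 (×18).
Σ = 2.416667. Dividing by the full population N = 55 gives P₁ = 0.044.

0.044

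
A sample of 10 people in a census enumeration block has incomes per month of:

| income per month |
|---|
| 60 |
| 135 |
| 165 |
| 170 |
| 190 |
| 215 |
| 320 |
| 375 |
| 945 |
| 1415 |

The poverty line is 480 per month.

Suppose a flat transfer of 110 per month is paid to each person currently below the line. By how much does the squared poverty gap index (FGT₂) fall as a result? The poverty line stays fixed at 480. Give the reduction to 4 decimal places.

Before: below the line — 60, 135, 165, 170, 190, 215, 320, 375; squared poverty gap index (FGT₂) = 0.295877.
After the 110 transfer: below the line — 170, 245, 275, 280, 300, 325, 430; squared poverty gap index (FGT₂) = 0.126855.
Reduction = 0.295877 − 0.126855 = 0.1690.

0.1690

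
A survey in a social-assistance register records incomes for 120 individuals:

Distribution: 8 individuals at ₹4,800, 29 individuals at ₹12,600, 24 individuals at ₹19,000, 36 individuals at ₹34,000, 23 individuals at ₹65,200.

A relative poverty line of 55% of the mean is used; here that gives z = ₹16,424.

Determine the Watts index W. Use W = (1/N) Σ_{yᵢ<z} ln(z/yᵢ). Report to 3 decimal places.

0.146

Below the line: 8×₹4,800, 29×₹12,600 (q = 37 of N = 120).
ln(z/y) terms: ln(16424/4800) = 1.2301 (×8); ln(16424/12600) = 0.2650 (×29).
W = 17.527381 / 120 = 0.146.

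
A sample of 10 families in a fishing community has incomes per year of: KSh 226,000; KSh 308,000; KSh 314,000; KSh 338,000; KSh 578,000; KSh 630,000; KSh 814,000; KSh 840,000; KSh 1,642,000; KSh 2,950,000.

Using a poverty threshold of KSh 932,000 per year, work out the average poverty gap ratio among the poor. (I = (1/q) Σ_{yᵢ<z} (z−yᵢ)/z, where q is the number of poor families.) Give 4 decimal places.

Incomes under z: KSh 226,000, KSh 308,000, KSh 314,000, KSh 338,000, KSh 578,000, KSh 630,000, KSh 814,000, KSh 840,000 (q = 8 of N = 10).
Relative gaps: 0.7575, 0.6695, 0.6631, 0.6373, 0.3798, 0.3240, 0.1266, 0.0987; sum = 3.656652.
I averages over the q = 8 poor units only: 3.656652 / 8 = 0.4571.

0.4571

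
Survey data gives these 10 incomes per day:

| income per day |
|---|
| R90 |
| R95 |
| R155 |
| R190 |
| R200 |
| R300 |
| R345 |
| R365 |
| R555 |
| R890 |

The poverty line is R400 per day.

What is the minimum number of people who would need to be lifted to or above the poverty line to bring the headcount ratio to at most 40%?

8 of the 10 people are poor, so H = 8/10 = 0.800.
A headcount ratio of at most 40% allows at most ⌊0.40 × 10⌋ = 4 poor people.
So at least 8 − 4 = 4 must be lifted.

4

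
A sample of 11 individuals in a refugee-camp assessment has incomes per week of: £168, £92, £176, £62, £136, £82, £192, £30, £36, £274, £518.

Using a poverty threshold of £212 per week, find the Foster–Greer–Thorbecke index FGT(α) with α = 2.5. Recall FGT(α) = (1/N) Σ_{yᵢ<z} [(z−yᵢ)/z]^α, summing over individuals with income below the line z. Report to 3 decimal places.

Poor units: £30, £36, £62, £82, £92, £136, £168, £176, £192 (q = 9 of N = 11).
Gap ratios (z−y)/z: (212−30)/212 = 0.8585; (212−36)/212 = 0.8302; (212−62)/212 = 0.7075; (212−82)/212 = 0.6132; (212−92)/212 = 0.5660; (212−136)/212 = 0.3585; (212−168)/212 = 0.2075; (212−176)/212 = 0.1698; (212−192)/212 = 0.0943.
Raised to α = 2.5: 0.68287; 0.62797; 0.42110; 0.29445; 0.24105; 0.07695; 0.01962; 0.01188; 0.00273.
Sum = 2.378645; FGT(2.5) = 2.378645 / 11 = 0.216.

0.216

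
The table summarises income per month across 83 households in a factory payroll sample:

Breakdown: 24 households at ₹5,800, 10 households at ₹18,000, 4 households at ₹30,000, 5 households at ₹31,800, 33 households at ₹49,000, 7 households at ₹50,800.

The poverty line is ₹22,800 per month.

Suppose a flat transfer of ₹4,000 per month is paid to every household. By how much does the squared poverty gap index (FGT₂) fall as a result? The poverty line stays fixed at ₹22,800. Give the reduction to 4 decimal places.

0.0719

Before: below the line — 24×₹5,800, 10×₹18,000; squared poverty gap index (FGT₂) = 0.166094.
After the ₹4,000 transfer: below the line — 24×₹9,800, 10×₹22,000; squared poverty gap index (FGT₂) = 0.094153.
Reduction = 0.166094 − 0.094153 = 0.0719.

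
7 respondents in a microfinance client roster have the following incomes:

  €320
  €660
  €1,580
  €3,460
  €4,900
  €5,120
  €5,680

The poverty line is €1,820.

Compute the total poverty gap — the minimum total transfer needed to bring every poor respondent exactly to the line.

Below z: €320, €660, €1,580 (q = 3 of N = 7).
Individual gaps: 1820−320 = 1500; 1820−660 = 1160; 1820−1580 = 240.
Aggregate gap = €2,900.

€2,900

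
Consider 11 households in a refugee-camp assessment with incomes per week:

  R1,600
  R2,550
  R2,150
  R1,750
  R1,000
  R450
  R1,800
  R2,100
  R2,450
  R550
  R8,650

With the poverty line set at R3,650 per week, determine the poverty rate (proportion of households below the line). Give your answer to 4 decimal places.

0.9091

10 of the 11 households have income below R3,650.
H = 10/11 = 0.9091.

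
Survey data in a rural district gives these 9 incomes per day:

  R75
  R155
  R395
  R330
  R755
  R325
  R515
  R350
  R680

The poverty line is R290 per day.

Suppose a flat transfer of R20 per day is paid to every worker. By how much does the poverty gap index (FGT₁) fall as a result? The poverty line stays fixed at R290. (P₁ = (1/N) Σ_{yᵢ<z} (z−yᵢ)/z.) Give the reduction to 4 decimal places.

Before: below the line — R75, R155; poverty gap index (FGT₁) = 0.134100.
After the R20 transfer: below the line — R95, R175; poverty gap index (FGT₁) = 0.118774.
Reduction = 0.134100 − 0.118774 = 0.0153.

0.0153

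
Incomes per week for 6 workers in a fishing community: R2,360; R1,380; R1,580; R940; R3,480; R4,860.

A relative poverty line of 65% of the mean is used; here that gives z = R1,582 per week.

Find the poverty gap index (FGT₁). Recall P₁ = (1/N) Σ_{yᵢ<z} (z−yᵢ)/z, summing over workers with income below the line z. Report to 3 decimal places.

Poor units: R940, R1,380, R1,580 (q = 3 of N = 6).
Normalized shortfalls: (1582−940)/1582 = 0.4058; (1582−1380)/1582 = 0.1277; (1582−1580)/1582 = 0.0013.
Σ = 0.534766. Dividing by the full population N = 6 gives P₁ = 0.089.

0.089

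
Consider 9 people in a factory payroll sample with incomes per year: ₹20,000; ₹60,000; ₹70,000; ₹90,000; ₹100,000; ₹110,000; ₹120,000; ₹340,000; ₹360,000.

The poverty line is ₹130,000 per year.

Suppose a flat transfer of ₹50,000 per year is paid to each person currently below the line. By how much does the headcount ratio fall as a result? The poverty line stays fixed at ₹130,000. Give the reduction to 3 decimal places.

0.444

Before: below the line — ₹20,000, ₹60,000, ₹70,000, ₹90,000, ₹100,000, ₹110,000, ₹120,000; headcount ratio = 0.77778.
After the ₹50,000 transfer: below the line — ₹70,000, ₹110,000, ₹120,000; headcount ratio = 0.33333.
Reduction = 0.77778 − 0.33333 = 0.444.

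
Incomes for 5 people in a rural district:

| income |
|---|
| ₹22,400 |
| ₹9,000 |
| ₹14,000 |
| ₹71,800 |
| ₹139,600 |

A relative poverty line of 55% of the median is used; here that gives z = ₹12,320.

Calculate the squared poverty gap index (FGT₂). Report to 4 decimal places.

0.0145

Below the line: ₹9,000 (q = 1 of N = 5).
Relative gaps: (12320−9000)/12320 = 0.2695.
Squared: 0.0726.
Sum = 0.072620; P₂ = 0.072620 / 5 = 0.0145.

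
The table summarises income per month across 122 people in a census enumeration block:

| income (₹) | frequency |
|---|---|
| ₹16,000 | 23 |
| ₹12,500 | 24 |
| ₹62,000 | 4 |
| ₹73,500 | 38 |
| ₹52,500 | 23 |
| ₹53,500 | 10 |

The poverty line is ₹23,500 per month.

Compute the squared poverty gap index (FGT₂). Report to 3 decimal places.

Incomes under z: 24×₹12,500, 23×₹16,000 (q = 47 of N = 122).
Normalized shortfalls: (23500−12500)/23500 = 0.4681 (×24); (23500−16000)/23500 = 0.3191 (×23).
Squared: 0.2191 (×24); 0.1019 (×23).
Sum = 7.601177; P₂ = 7.601177 / 122 = 0.062.

0.062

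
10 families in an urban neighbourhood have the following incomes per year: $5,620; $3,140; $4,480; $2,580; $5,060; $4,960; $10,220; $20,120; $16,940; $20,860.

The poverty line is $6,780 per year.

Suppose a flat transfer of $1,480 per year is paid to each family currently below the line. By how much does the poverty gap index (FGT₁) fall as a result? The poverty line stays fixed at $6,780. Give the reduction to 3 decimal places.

Before: below the line — $2,580, $3,140, $4,480, $4,960, $5,060, $5,620; poverty gap index (FGT₁) = 0.21888.
After the $1,480 transfer: below the line — $4,060, $4,620, $5,960, $6,440, $6,540; poverty gap index (FGT₁) = 0.09263.
Reduction = 0.21888 − 0.09263 = 0.126.

0.126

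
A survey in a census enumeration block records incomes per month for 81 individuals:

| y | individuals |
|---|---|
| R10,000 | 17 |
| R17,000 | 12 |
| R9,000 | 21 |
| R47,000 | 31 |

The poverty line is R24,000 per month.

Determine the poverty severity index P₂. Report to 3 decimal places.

0.185

Below the line: 21×R9,000, 17×R10,000, 12×R17,000 (q = 50 of N = 81).
Relative gaps: (24000−9000)/24000 = 0.6250 (×21); (24000−10000)/24000 = 0.5833 (×17); (24000−17000)/24000 = 0.2917 (×12).
Squared: 0.3906 (×21); 0.3403 (×17); 0.0851 (×12).
Sum = 15.008681; P₂ = 15.008681 / 81 = 0.185.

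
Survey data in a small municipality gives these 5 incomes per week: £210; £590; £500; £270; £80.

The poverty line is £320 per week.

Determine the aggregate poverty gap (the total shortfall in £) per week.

£400

Poor units: £80, £210, £270 (q = 3 of N = 5).
Individual gaps: 320−80 = 240; 320−210 = 110; 320−270 = 50.
Aggregate gap = £400.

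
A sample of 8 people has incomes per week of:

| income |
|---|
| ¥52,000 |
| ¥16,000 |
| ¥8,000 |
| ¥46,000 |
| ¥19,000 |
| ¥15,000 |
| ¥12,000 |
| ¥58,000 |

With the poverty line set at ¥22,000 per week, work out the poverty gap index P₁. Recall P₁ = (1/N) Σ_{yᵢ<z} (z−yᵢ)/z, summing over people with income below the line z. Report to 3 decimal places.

0.227

Incomes under z: ¥8,000, ¥12,000, ¥15,000, ¥16,000, ¥19,000 (q = 5 of N = 8).
Gap ratios (z−y)/z: (22000−8000)/22000 = 0.6364; (22000−12000)/22000 = 0.4545; (22000−15000)/22000 = 0.3182; (22000−16000)/22000 = 0.2727; (22000−19000)/22000 = 0.1364.
Sum of shortfalls = 1.818182; P₁ averages over all N: 1.818182 / 8 = 0.227.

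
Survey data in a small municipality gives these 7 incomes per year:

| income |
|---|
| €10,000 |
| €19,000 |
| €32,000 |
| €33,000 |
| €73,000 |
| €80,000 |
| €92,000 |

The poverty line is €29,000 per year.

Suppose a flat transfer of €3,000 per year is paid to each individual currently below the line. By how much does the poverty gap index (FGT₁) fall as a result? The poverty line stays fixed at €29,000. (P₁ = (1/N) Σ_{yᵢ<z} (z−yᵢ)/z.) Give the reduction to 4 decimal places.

0.0296

Before: below the line — €10,000, €19,000; poverty gap index (FGT₁) = 0.142857.
After the €3,000 transfer: below the line — €13,000, €22,000; poverty gap index (FGT₁) = 0.113300.
Reduction = 0.142857 − 0.113300 = 0.0296.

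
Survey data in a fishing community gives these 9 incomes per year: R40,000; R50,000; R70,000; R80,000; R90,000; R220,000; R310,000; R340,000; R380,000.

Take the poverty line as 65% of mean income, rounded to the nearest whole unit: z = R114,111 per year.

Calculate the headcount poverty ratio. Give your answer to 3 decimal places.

5 of the 9 households have income below R114,111.
H = 5/9 = 0.556.

0.556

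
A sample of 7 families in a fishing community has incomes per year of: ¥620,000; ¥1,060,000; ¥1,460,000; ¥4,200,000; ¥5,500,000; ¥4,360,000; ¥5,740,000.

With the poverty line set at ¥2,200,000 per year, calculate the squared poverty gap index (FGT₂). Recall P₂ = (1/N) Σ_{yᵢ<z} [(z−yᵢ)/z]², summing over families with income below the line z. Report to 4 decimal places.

Below z: ¥620,000, ¥1,060,000, ¥1,460,000 (q = 3 of N = 7).
Normalized shortfalls: (2200000−620000)/2200000 = 0.7182; (2200000−1060000)/2200000 = 0.5182; (2200000−1460000)/2200000 = 0.3364.
Squared: 0.5158; 0.2685; 0.1131.
Sum = 0.897438; P₂ = 0.897438 / 7 = 0.1282.

0.1282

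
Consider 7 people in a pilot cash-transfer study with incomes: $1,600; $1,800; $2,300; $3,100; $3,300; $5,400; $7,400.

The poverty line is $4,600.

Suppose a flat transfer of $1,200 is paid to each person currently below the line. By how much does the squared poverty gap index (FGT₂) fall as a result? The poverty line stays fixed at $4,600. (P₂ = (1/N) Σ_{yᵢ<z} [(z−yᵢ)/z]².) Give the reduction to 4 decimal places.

Before: below the line — $1,600, $1,800, $2,300, $3,100, $3,300; squared poverty gap index (FGT₂) = 0.176006.
After the $1,200 transfer: below the line — $2,800, $3,000, $3,500, $4,300, $4,500; squared poverty gap index (FGT₂) = 0.048002.
Reduction = 0.176006 − 0.048002 = 0.1280.

0.1280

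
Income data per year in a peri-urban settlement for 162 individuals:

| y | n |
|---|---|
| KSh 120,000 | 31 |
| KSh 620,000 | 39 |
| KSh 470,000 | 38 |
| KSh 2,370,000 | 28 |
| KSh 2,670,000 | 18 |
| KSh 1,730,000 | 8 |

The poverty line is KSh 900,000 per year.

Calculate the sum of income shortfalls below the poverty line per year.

KSh 51,440,000

Below the line: 31×KSh 120,000, 38×KSh 470,000, 39×KSh 620,000 (q = 108 of N = 162).
Individual gaps: 31×(900000−120000) = 24180000; 38×(900000−470000) = 16340000; 39×(900000−620000) = 10920000.
Aggregate gap = KSh 51,440,000.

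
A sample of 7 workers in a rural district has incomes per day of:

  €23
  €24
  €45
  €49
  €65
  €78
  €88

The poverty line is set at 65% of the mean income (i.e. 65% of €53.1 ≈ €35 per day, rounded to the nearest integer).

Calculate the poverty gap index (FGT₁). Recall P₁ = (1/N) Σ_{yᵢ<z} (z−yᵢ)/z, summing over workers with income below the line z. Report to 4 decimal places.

Incomes under z: €23, €24 (q = 2 of N = 7).
Relative gaps: (35−23)/35 = 0.3429; (35−24)/35 = 0.3143.
Sum of shortfalls = 0.657143; P₁ averages over all N: 0.657143 / 7 = 0.0939.

0.0939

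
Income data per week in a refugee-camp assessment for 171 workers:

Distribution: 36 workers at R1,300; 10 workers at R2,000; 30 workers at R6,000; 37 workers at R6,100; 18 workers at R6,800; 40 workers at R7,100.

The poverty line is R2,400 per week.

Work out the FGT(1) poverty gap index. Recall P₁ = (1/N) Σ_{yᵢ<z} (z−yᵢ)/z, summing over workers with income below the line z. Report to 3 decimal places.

Poor units: 36×R1,300, 10×R2,000 (q = 46 of N = 171).
Shortfall ratios: (2400−1300)/2400 = 0.4583 (×36); (2400−2000)/2400 = 0.1667 (×10).
Σ = 18.166667. Dividing by the full population N = 171 gives P₁ = 0.106.

0.106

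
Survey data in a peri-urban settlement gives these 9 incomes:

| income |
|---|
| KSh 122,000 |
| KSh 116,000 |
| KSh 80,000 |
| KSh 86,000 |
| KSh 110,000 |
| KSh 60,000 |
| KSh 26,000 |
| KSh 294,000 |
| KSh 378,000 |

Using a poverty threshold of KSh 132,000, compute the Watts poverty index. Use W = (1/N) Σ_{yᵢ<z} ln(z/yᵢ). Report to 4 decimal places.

Poor units: KSh 26,000, KSh 60,000, KSh 80,000, KSh 86,000, KSh 110,000, KSh 116,000, KSh 122,000 (q = 7 of N = 9).
ln(z/y) terms: ln(132000/26000) = 1.6247; ln(132000/60000) = 0.7885; ln(132000/80000) = 0.5008; ln(132000/86000) = 0.4285; ln(132000/110000) = 0.1823; ln(132000/116000) = 0.1292; ln(132000/122000) = 0.0788.
W = 3.732707 / 9 = 0.4147.

0.4147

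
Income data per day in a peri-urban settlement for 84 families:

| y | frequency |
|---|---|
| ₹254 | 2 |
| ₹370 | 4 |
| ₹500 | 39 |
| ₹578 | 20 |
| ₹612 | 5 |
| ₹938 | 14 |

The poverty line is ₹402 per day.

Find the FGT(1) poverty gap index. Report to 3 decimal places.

0.013

Below z: 2×₹254, 4×₹370 (q = 6 of N = 84).
Shortfall ratios: (402−254)/402 = 0.3682 (×2); (402−370)/402 = 0.0796 (×4).
Σ = 1.054726. Dividing by the full population N = 84 gives P₁ = 0.013.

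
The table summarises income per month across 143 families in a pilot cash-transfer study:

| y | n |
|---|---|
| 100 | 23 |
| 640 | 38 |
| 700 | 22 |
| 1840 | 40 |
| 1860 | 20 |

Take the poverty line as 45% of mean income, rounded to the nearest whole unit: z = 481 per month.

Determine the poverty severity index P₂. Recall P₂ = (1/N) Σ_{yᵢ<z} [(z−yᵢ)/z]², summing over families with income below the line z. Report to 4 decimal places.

0.1009

Incomes under z: 23×100 (q = 23 of N = 143).
Normalized shortfalls: (481−100)/481 = 0.7921 (×23).
Squared: 0.6274 (×23).
Sum = 14.430708; P₂ = 14.430708 / 143 = 0.1009.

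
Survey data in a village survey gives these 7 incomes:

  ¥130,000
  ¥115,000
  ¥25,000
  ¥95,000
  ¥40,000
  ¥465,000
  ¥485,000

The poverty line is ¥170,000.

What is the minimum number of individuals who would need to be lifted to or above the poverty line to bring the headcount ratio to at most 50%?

2

Currently q = 5 of N = 7 are below the line (H = 0.714).
A headcount ratio of at most 50% allows at most ⌊0.50 × 7⌋ = 3 poor individuals.
So at least 5 − 3 = 2 must be lifted.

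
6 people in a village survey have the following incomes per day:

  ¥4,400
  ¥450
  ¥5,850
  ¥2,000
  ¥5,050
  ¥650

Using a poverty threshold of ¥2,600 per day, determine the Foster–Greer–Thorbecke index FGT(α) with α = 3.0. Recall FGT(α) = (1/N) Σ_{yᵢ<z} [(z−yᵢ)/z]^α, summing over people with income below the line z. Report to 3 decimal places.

0.167

Incomes under z: ¥450, ¥650, ¥2,000 (q = 3 of N = 6).
Shortfall ratios: (2600−450)/2600 = 0.8269; (2600−650)/2600 = 0.7500; (2600−2000)/2600 = 0.2308.
Raised to α = 3.0: 0.56545; 0.42188; 0.01229.
Sum = 0.999616; FGT(3.0) = 0.999616 / 6 = 0.167.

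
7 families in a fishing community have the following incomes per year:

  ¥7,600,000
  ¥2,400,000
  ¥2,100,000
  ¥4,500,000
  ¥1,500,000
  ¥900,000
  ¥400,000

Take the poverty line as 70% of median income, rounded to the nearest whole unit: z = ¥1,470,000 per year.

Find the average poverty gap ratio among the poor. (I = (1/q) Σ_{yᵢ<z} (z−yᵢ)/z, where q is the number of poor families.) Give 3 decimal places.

0.558

Poor units: ¥400,000, ¥900,000 (q = 2 of N = 7).
Shortfall ratios (z−y)/z: 0.7279, 0.3878; sum = 1.115646.
I averages over the q = 2 poor units only: 1.115646 / 2 = 0.558.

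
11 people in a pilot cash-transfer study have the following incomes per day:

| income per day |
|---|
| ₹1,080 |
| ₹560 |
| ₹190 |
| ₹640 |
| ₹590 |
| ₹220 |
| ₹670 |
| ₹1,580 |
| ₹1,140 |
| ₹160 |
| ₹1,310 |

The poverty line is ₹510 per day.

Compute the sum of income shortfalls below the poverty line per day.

Incomes under z: ₹160, ₹190, ₹220 (q = 3 of N = 11).
Individual gaps: 510−160 = 350; 510−190 = 320; 510−220 = 290.
Aggregate gap = ₹960.

₹960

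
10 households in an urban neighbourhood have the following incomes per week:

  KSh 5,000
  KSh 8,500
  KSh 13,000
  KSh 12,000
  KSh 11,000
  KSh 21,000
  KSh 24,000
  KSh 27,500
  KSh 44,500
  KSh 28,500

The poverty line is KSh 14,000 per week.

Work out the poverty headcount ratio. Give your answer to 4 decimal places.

5 of the 10 households have income below KSh 14,000.
H = 5/10 = 0.5000.

0.5000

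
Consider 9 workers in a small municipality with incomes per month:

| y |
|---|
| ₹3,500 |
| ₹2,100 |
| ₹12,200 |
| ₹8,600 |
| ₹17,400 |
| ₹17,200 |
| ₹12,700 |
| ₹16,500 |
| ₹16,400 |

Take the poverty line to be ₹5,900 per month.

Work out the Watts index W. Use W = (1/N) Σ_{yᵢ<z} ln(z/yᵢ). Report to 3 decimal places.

Incomes under z: ₹2,100, ₹3,500 (q = 2 of N = 9).
Log gaps: ln(5900/2100) = 1.0330; ln(5900/3500) = 0.5222.
W = 1.555204 / 9 = 0.173.

0.173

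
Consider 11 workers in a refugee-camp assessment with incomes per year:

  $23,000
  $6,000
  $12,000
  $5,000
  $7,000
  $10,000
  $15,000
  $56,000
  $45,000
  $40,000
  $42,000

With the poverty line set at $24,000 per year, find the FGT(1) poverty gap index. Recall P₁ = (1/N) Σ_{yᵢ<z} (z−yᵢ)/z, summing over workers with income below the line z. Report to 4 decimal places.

0.3409

Below the line: $5,000, $6,000, $7,000, $10,000, $12,000, $15,000, $23,000 (q = 7 of N = 11).
Shortfall ratios: (24000−5000)/24000 = 0.7917; (24000−6000)/24000 = 0.7500; (24000−7000)/24000 = 0.7083; (24000−10000)/24000 = 0.5833; (24000−12000)/24000 = 0.5000; (24000−15000)/24000 = 0.3750; (24000−23000)/24000 = 0.0417.
Sum of shortfalls = 3.750000; P₁ averages over all N: 3.750000 / 11 = 0.3409.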